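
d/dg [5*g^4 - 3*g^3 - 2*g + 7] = 20*g^3 - 9*g^2 - 2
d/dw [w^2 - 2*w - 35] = 2*w - 2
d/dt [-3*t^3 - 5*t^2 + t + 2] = -9*t^2 - 10*t + 1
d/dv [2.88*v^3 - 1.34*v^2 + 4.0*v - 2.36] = 8.64*v^2 - 2.68*v + 4.0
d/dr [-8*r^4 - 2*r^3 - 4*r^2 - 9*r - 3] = -32*r^3 - 6*r^2 - 8*r - 9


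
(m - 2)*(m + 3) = m^2 + m - 6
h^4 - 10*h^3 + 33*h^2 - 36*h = h*(h - 4)*(h - 3)^2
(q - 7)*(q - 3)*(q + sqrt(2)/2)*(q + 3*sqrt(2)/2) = q^4 - 10*q^3 + 2*sqrt(2)*q^3 - 20*sqrt(2)*q^2 + 45*q^2/2 - 15*q + 42*sqrt(2)*q + 63/2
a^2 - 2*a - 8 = (a - 4)*(a + 2)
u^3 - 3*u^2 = u^2*(u - 3)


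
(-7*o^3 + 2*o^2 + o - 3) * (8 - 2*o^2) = 14*o^5 - 4*o^4 - 58*o^3 + 22*o^2 + 8*o - 24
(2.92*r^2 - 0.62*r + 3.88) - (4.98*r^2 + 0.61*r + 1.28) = -2.06*r^2 - 1.23*r + 2.6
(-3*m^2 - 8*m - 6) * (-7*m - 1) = 21*m^3 + 59*m^2 + 50*m + 6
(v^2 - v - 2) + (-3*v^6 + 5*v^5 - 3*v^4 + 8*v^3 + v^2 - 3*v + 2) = -3*v^6 + 5*v^5 - 3*v^4 + 8*v^3 + 2*v^2 - 4*v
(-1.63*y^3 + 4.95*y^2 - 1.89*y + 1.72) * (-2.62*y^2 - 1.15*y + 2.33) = 4.2706*y^5 - 11.0945*y^4 - 4.5386*y^3 + 9.2006*y^2 - 6.3817*y + 4.0076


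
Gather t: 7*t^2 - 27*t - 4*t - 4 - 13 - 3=7*t^2 - 31*t - 20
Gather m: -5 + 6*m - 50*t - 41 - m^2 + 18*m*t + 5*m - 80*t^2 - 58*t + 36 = -m^2 + m*(18*t + 11) - 80*t^2 - 108*t - 10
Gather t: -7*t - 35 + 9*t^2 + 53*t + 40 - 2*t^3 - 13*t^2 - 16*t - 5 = -2*t^3 - 4*t^2 + 30*t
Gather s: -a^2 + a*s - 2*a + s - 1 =-a^2 - 2*a + s*(a + 1) - 1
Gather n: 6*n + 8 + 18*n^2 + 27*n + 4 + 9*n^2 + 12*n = 27*n^2 + 45*n + 12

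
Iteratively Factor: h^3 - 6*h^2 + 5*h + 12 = (h - 3)*(h^2 - 3*h - 4) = (h - 4)*(h - 3)*(h + 1)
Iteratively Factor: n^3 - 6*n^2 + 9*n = (n)*(n^2 - 6*n + 9) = n*(n - 3)*(n - 3)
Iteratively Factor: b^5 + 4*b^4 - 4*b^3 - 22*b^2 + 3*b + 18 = (b + 3)*(b^4 + b^3 - 7*b^2 - b + 6) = (b + 1)*(b + 3)*(b^3 - 7*b + 6) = (b - 1)*(b + 1)*(b + 3)*(b^2 + b - 6) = (b - 2)*(b - 1)*(b + 1)*(b + 3)*(b + 3)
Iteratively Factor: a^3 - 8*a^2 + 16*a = (a - 4)*(a^2 - 4*a) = (a - 4)^2*(a)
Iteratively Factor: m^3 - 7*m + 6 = (m - 1)*(m^2 + m - 6) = (m - 2)*(m - 1)*(m + 3)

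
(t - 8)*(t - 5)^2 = t^3 - 18*t^2 + 105*t - 200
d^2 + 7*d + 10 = (d + 2)*(d + 5)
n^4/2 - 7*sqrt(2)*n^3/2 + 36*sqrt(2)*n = n*(n/2 + sqrt(2))*(n - 6*sqrt(2))*(n - 3*sqrt(2))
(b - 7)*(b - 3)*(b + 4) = b^3 - 6*b^2 - 19*b + 84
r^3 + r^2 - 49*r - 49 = (r - 7)*(r + 1)*(r + 7)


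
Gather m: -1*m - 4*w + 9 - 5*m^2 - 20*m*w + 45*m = -5*m^2 + m*(44 - 20*w) - 4*w + 9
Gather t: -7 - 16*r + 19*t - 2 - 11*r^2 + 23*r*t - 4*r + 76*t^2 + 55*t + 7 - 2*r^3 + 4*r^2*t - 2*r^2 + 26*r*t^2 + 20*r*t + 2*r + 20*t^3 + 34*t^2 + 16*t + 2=-2*r^3 - 13*r^2 - 18*r + 20*t^3 + t^2*(26*r + 110) + t*(4*r^2 + 43*r + 90)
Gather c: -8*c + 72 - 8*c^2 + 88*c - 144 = -8*c^2 + 80*c - 72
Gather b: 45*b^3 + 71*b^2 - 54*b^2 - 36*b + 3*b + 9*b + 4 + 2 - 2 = 45*b^3 + 17*b^2 - 24*b + 4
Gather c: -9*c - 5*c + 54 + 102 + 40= 196 - 14*c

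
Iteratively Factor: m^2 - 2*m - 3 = (m + 1)*(m - 3)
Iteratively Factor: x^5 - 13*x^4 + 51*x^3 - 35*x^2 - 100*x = (x - 5)*(x^4 - 8*x^3 + 11*x^2 + 20*x) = x*(x - 5)*(x^3 - 8*x^2 + 11*x + 20) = x*(x - 5)^2*(x^2 - 3*x - 4) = x*(x - 5)^2*(x - 4)*(x + 1)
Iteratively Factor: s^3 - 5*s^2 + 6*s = (s - 3)*(s^2 - 2*s) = s*(s - 3)*(s - 2)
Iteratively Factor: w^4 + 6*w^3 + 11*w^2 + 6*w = (w + 2)*(w^3 + 4*w^2 + 3*w) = (w + 1)*(w + 2)*(w^2 + 3*w) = (w + 1)*(w + 2)*(w + 3)*(w)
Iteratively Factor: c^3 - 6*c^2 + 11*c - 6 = (c - 3)*(c^2 - 3*c + 2) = (c - 3)*(c - 1)*(c - 2)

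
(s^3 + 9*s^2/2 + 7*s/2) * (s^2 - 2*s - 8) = s^5 + 5*s^4/2 - 27*s^3/2 - 43*s^2 - 28*s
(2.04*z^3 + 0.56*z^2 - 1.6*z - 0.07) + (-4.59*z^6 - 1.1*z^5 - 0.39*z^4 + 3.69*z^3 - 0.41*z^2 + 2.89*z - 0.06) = -4.59*z^6 - 1.1*z^5 - 0.39*z^4 + 5.73*z^3 + 0.15*z^2 + 1.29*z - 0.13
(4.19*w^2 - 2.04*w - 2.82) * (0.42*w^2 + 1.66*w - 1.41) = 1.7598*w^4 + 6.0986*w^3 - 10.4787*w^2 - 1.8048*w + 3.9762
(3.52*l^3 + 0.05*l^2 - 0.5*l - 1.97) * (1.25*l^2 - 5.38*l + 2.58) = 4.4*l^5 - 18.8751*l^4 + 8.1876*l^3 + 0.3565*l^2 + 9.3086*l - 5.0826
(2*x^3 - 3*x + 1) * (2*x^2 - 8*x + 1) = 4*x^5 - 16*x^4 - 4*x^3 + 26*x^2 - 11*x + 1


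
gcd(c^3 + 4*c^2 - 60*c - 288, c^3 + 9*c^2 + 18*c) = c + 6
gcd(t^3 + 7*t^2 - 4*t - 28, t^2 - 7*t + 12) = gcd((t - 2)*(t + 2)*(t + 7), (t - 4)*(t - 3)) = 1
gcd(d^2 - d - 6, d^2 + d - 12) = d - 3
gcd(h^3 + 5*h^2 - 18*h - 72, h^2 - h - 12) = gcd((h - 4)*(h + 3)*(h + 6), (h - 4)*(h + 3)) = h^2 - h - 12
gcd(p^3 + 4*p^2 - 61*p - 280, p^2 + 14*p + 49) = p + 7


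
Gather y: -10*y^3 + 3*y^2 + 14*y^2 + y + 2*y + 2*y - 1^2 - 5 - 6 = -10*y^3 + 17*y^2 + 5*y - 12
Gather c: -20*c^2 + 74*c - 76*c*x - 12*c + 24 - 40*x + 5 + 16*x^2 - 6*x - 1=-20*c^2 + c*(62 - 76*x) + 16*x^2 - 46*x + 28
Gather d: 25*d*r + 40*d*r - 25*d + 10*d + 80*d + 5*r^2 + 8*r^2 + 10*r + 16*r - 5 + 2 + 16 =d*(65*r + 65) + 13*r^2 + 26*r + 13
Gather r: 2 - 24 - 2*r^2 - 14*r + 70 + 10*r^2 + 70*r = 8*r^2 + 56*r + 48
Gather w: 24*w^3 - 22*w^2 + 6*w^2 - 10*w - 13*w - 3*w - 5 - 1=24*w^3 - 16*w^2 - 26*w - 6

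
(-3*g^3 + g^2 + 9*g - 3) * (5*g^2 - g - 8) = -15*g^5 + 8*g^4 + 68*g^3 - 32*g^2 - 69*g + 24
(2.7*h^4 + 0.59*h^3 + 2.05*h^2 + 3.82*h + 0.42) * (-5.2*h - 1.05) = -14.04*h^5 - 5.903*h^4 - 11.2795*h^3 - 22.0165*h^2 - 6.195*h - 0.441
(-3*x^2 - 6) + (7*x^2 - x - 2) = 4*x^2 - x - 8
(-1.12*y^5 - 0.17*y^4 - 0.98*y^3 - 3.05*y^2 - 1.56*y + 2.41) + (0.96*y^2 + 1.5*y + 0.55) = -1.12*y^5 - 0.17*y^4 - 0.98*y^3 - 2.09*y^2 - 0.0600000000000001*y + 2.96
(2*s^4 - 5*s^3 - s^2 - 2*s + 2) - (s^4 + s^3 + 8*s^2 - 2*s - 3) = s^4 - 6*s^3 - 9*s^2 + 5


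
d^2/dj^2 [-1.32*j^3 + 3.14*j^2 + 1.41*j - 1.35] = 6.28 - 7.92*j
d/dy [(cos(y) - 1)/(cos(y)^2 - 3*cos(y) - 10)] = (cos(y)^2 - 2*cos(y) + 13)*sin(y)/(sin(y)^2 + 3*cos(y) + 9)^2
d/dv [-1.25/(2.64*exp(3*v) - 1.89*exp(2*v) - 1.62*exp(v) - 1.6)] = (9.9*exp(2*v) - 4.725*exp(v) - 2.025)*exp(v)/(-2.64*exp(3*v) + 1.89*exp(2*v) + 1.62*exp(v) + 1.6)^2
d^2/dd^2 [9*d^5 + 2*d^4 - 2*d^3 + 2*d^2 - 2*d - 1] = 180*d^3 + 24*d^2 - 12*d + 4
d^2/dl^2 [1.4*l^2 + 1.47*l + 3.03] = 2.80000000000000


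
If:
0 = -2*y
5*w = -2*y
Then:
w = 0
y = 0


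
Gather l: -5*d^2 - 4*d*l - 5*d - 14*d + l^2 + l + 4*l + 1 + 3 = -5*d^2 - 19*d + l^2 + l*(5 - 4*d) + 4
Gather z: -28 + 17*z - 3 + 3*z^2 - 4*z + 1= 3*z^2 + 13*z - 30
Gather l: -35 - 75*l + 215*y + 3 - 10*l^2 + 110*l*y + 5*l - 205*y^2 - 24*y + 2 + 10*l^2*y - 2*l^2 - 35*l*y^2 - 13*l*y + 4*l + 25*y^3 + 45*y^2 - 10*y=l^2*(10*y - 12) + l*(-35*y^2 + 97*y - 66) + 25*y^3 - 160*y^2 + 181*y - 30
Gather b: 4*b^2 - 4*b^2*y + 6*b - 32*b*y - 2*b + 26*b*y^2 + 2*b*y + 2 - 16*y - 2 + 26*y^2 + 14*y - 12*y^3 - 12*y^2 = b^2*(4 - 4*y) + b*(26*y^2 - 30*y + 4) - 12*y^3 + 14*y^2 - 2*y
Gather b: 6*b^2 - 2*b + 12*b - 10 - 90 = 6*b^2 + 10*b - 100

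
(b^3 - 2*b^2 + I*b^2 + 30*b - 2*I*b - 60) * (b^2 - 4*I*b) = b^5 - 2*b^4 - 3*I*b^4 + 34*b^3 + 6*I*b^3 - 68*b^2 - 120*I*b^2 + 240*I*b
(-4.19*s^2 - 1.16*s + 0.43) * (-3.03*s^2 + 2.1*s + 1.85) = 12.6957*s^4 - 5.2842*s^3 - 11.4904*s^2 - 1.243*s + 0.7955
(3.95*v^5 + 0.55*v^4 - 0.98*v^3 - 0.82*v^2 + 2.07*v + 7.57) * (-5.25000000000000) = -20.7375*v^5 - 2.8875*v^4 + 5.145*v^3 + 4.305*v^2 - 10.8675*v - 39.7425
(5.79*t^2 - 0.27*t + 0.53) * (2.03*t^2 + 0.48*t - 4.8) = 11.7537*t^4 + 2.2311*t^3 - 26.8457*t^2 + 1.5504*t - 2.544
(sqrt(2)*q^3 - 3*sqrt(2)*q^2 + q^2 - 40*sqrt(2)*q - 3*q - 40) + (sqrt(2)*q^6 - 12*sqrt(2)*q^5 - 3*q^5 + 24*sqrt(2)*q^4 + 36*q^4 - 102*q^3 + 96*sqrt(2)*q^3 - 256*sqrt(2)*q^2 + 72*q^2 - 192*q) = sqrt(2)*q^6 - 12*sqrt(2)*q^5 - 3*q^5 + 24*sqrt(2)*q^4 + 36*q^4 - 102*q^3 + 97*sqrt(2)*q^3 - 259*sqrt(2)*q^2 + 73*q^2 - 195*q - 40*sqrt(2)*q - 40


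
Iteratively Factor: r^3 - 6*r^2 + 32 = (r + 2)*(r^2 - 8*r + 16) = (r - 4)*(r + 2)*(r - 4)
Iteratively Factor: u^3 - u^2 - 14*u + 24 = (u + 4)*(u^2 - 5*u + 6) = (u - 3)*(u + 4)*(u - 2)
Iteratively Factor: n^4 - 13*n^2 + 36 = (n + 3)*(n^3 - 3*n^2 - 4*n + 12) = (n - 3)*(n + 3)*(n^2 - 4) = (n - 3)*(n - 2)*(n + 3)*(n + 2)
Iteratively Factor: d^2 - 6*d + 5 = (d - 5)*(d - 1)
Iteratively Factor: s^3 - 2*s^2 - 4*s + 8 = (s + 2)*(s^2 - 4*s + 4) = (s - 2)*(s + 2)*(s - 2)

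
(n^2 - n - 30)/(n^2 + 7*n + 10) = (n - 6)/(n + 2)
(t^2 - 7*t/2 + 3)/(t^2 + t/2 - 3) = (t - 2)/(t + 2)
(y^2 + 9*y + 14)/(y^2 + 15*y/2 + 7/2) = 2*(y + 2)/(2*y + 1)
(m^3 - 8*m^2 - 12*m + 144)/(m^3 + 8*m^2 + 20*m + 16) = (m^2 - 12*m + 36)/(m^2 + 4*m + 4)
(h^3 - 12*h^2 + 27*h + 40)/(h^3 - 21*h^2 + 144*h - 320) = (h + 1)/(h - 8)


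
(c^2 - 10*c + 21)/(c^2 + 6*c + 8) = (c^2 - 10*c + 21)/(c^2 + 6*c + 8)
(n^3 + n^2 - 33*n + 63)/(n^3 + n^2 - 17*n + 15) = (n^2 + 4*n - 21)/(n^2 + 4*n - 5)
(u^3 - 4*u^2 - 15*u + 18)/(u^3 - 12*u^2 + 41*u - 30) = (u + 3)/(u - 5)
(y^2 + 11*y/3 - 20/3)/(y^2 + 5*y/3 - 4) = (y + 5)/(y + 3)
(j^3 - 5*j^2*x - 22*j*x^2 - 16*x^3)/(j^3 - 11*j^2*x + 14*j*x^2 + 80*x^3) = (-j - x)/(-j + 5*x)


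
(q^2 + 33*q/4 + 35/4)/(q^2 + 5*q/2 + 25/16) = 4*(q + 7)/(4*q + 5)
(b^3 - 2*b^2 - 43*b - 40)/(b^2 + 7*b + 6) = (b^2 - 3*b - 40)/(b + 6)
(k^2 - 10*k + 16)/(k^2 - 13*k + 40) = (k - 2)/(k - 5)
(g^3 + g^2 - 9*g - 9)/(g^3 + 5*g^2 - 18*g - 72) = (g^2 - 2*g - 3)/(g^2 + 2*g - 24)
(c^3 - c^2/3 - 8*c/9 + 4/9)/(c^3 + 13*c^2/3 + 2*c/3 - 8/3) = (c - 2/3)/(c + 4)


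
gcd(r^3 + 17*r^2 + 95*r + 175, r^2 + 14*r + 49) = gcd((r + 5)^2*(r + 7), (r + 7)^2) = r + 7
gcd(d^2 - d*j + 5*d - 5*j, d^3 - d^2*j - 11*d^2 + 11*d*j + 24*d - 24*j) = d - j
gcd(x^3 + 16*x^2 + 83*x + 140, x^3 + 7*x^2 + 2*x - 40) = x^2 + 9*x + 20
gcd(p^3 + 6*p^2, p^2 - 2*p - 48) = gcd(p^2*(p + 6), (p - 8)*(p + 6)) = p + 6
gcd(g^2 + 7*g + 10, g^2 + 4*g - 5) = g + 5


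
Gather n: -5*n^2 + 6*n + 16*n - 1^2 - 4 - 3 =-5*n^2 + 22*n - 8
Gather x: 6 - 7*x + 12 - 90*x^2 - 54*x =-90*x^2 - 61*x + 18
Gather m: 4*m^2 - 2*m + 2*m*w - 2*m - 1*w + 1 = 4*m^2 + m*(2*w - 4) - w + 1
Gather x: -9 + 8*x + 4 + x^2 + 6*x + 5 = x^2 + 14*x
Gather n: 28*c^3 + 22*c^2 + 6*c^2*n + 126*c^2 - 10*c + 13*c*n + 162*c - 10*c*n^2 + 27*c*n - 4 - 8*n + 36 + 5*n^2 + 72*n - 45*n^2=28*c^3 + 148*c^2 + 152*c + n^2*(-10*c - 40) + n*(6*c^2 + 40*c + 64) + 32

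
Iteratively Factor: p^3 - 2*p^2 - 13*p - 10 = (p + 2)*(p^2 - 4*p - 5) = (p + 1)*(p + 2)*(p - 5)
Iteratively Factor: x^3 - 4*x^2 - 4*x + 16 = (x + 2)*(x^2 - 6*x + 8) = (x - 4)*(x + 2)*(x - 2)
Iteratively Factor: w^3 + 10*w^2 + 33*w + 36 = (w + 4)*(w^2 + 6*w + 9) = (w + 3)*(w + 4)*(w + 3)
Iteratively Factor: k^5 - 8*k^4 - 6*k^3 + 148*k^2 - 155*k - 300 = (k + 1)*(k^4 - 9*k^3 + 3*k^2 + 145*k - 300) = (k - 3)*(k + 1)*(k^3 - 6*k^2 - 15*k + 100) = (k - 5)*(k - 3)*(k + 1)*(k^2 - k - 20) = (k - 5)^2*(k - 3)*(k + 1)*(k + 4)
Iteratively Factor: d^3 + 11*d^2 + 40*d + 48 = (d + 4)*(d^2 + 7*d + 12) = (d + 4)^2*(d + 3)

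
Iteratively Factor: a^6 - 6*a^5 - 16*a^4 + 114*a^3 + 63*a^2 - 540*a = (a)*(a^5 - 6*a^4 - 16*a^3 + 114*a^2 + 63*a - 540) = a*(a - 3)*(a^4 - 3*a^3 - 25*a^2 + 39*a + 180) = a*(a - 4)*(a - 3)*(a^3 + a^2 - 21*a - 45) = a*(a - 5)*(a - 4)*(a - 3)*(a^2 + 6*a + 9) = a*(a - 5)*(a - 4)*(a - 3)*(a + 3)*(a + 3)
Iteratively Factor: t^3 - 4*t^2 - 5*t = (t + 1)*(t^2 - 5*t) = t*(t + 1)*(t - 5)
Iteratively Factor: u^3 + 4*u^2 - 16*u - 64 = (u + 4)*(u^2 - 16) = (u - 4)*(u + 4)*(u + 4)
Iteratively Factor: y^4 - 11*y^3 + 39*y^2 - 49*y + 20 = (y - 4)*(y^3 - 7*y^2 + 11*y - 5) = (y - 4)*(y - 1)*(y^2 - 6*y + 5) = (y - 5)*(y - 4)*(y - 1)*(y - 1)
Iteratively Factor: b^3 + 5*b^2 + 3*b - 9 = (b + 3)*(b^2 + 2*b - 3) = (b - 1)*(b + 3)*(b + 3)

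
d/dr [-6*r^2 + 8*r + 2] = 8 - 12*r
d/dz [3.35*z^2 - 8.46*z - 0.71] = 6.7*z - 8.46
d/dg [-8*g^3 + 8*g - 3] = 8 - 24*g^2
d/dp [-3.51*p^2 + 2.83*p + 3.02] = 2.83 - 7.02*p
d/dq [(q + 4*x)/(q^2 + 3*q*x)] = (q*(q + 3*x) - (q + 4*x)*(2*q + 3*x))/(q^2*(q + 3*x)^2)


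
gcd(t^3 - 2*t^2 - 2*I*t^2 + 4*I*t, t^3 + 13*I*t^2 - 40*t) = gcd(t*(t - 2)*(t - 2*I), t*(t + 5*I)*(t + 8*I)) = t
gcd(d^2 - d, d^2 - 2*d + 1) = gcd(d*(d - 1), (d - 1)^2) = d - 1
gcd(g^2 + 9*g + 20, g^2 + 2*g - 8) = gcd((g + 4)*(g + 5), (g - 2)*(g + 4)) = g + 4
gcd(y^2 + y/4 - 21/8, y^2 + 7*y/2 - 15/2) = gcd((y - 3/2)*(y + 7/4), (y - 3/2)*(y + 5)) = y - 3/2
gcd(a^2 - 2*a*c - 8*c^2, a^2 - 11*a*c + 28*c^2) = a - 4*c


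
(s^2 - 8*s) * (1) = s^2 - 8*s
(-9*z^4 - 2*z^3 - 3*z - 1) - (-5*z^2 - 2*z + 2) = -9*z^4 - 2*z^3 + 5*z^2 - z - 3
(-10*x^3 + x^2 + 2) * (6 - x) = 10*x^4 - 61*x^3 + 6*x^2 - 2*x + 12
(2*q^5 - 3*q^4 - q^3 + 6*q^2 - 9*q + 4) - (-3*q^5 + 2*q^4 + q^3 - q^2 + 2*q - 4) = 5*q^5 - 5*q^4 - 2*q^3 + 7*q^2 - 11*q + 8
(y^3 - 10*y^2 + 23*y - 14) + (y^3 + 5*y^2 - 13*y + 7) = 2*y^3 - 5*y^2 + 10*y - 7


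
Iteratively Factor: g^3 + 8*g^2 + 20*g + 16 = (g + 2)*(g^2 + 6*g + 8) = (g + 2)*(g + 4)*(g + 2)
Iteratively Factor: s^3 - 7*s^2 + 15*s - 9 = (s - 1)*(s^2 - 6*s + 9) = (s - 3)*(s - 1)*(s - 3)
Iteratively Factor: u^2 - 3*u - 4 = (u - 4)*(u + 1)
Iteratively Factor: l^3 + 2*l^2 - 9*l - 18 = (l - 3)*(l^2 + 5*l + 6) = (l - 3)*(l + 3)*(l + 2)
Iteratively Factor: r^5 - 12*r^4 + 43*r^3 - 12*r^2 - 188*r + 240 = (r - 5)*(r^4 - 7*r^3 + 8*r^2 + 28*r - 48) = (r - 5)*(r - 3)*(r^3 - 4*r^2 - 4*r + 16) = (r - 5)*(r - 3)*(r - 2)*(r^2 - 2*r - 8) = (r - 5)*(r - 3)*(r - 2)*(r + 2)*(r - 4)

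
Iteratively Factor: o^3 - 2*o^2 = (o)*(o^2 - 2*o) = o*(o - 2)*(o)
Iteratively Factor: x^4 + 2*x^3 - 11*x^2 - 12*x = (x + 4)*(x^3 - 2*x^2 - 3*x) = (x + 1)*(x + 4)*(x^2 - 3*x) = x*(x + 1)*(x + 4)*(x - 3)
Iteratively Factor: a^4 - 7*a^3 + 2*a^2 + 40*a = (a - 5)*(a^3 - 2*a^2 - 8*a) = (a - 5)*(a - 4)*(a^2 + 2*a) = (a - 5)*(a - 4)*(a + 2)*(a)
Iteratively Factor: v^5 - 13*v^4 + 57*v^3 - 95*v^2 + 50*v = (v - 5)*(v^4 - 8*v^3 + 17*v^2 - 10*v) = (v - 5)*(v - 1)*(v^3 - 7*v^2 + 10*v) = v*(v - 5)*(v - 1)*(v^2 - 7*v + 10) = v*(v - 5)*(v - 2)*(v - 1)*(v - 5)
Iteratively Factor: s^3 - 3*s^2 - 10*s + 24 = (s - 4)*(s^2 + s - 6) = (s - 4)*(s + 3)*(s - 2)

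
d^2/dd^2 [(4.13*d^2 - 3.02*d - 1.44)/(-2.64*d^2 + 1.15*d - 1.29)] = (-2.8421709430404e-14*d^4 + 17.019024*d^3 + 144.608112*d^2 - 87.940512*d - 10.784454)/(18.399744*d^6 - 24.04512*d^5 + 37.446552*d^4 - 25.019515*d^3 + 18.297747*d^2 - 5.741145*d + 2.146689)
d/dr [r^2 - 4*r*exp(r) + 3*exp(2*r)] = -4*r*exp(r) + 2*r + 6*exp(2*r) - 4*exp(r)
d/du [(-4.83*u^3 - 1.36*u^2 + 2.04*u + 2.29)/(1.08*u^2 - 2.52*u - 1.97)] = (-5.2164*u^4 + 24.3432*u^3 + 29.7693*u^2 + 0.412*u + 1.752)/(1.1664*u^4 - 5.4432*u^3 + 2.0952*u^2 + 9.9288*u + 3.8809)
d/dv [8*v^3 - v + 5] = 24*v^2 - 1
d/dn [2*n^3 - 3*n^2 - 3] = 6*n*(n - 1)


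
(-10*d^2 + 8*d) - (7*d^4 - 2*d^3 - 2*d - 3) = -7*d^4 + 2*d^3 - 10*d^2 + 10*d + 3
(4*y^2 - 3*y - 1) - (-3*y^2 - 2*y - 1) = 7*y^2 - y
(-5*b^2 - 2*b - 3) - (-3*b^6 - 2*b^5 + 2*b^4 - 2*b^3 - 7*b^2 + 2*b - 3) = 3*b^6 + 2*b^5 - 2*b^4 + 2*b^3 + 2*b^2 - 4*b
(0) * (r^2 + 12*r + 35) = 0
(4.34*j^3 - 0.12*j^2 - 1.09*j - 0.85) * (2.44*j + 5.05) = 10.5896*j^4 + 21.6242*j^3 - 3.2656*j^2 - 7.5785*j - 4.2925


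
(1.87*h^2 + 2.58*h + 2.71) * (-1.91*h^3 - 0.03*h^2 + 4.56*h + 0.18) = -3.5717*h^5 - 4.9839*h^4 + 3.2737*h^3 + 12.0201*h^2 + 12.822*h + 0.4878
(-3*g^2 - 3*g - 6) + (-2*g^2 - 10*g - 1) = -5*g^2 - 13*g - 7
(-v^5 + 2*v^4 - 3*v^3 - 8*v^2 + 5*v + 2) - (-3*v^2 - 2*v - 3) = -v^5 + 2*v^4 - 3*v^3 - 5*v^2 + 7*v + 5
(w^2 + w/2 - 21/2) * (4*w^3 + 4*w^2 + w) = 4*w^5 + 6*w^4 - 39*w^3 - 83*w^2/2 - 21*w/2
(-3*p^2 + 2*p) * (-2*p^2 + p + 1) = 6*p^4 - 7*p^3 - p^2 + 2*p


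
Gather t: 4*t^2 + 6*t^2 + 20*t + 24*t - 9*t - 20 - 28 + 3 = 10*t^2 + 35*t - 45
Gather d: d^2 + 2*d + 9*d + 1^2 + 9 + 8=d^2 + 11*d + 18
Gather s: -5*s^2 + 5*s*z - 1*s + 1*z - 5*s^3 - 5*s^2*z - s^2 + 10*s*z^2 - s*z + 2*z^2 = -5*s^3 + s^2*(-5*z - 6) + s*(10*z^2 + 4*z - 1) + 2*z^2 + z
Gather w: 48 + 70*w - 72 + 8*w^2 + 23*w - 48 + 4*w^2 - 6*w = 12*w^2 + 87*w - 72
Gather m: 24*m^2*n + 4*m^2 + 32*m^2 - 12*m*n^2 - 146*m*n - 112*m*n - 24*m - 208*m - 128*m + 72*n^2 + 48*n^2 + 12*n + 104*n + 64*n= m^2*(24*n + 36) + m*(-12*n^2 - 258*n - 360) + 120*n^2 + 180*n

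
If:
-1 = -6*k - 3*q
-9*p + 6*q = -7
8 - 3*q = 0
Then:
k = -7/6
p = 23/9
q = 8/3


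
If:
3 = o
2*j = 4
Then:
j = 2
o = 3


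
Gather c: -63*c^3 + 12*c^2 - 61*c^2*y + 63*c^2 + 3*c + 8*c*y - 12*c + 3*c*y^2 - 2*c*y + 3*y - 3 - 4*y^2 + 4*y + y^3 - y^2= -63*c^3 + c^2*(75 - 61*y) + c*(3*y^2 + 6*y - 9) + y^3 - 5*y^2 + 7*y - 3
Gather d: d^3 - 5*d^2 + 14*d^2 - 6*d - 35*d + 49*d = d^3 + 9*d^2 + 8*d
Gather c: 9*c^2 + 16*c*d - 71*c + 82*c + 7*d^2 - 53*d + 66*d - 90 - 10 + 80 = 9*c^2 + c*(16*d + 11) + 7*d^2 + 13*d - 20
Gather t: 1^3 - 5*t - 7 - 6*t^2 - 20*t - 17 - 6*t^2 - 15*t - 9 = -12*t^2 - 40*t - 32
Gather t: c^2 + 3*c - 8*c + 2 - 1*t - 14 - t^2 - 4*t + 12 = c^2 - 5*c - t^2 - 5*t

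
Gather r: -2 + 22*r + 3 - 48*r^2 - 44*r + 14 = -48*r^2 - 22*r + 15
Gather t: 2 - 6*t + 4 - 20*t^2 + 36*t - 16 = -20*t^2 + 30*t - 10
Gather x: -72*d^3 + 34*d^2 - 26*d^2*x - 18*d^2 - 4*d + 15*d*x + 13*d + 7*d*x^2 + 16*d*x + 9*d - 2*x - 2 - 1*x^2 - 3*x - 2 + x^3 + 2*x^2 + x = -72*d^3 + 16*d^2 + 18*d + x^3 + x^2*(7*d + 1) + x*(-26*d^2 + 31*d - 4) - 4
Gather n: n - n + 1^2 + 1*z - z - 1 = 0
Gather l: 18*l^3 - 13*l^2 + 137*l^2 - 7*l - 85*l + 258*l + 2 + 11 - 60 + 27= 18*l^3 + 124*l^2 + 166*l - 20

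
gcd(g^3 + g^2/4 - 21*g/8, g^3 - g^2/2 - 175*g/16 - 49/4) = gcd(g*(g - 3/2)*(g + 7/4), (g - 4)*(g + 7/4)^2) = g + 7/4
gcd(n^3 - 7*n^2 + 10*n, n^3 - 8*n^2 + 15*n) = n^2 - 5*n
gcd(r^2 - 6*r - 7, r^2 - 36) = 1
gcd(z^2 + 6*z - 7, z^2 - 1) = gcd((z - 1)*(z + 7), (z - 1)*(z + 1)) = z - 1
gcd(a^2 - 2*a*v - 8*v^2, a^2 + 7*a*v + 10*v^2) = a + 2*v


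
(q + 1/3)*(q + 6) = q^2 + 19*q/3 + 2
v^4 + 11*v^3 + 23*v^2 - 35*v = v*(v - 1)*(v + 5)*(v + 7)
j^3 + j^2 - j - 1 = (j - 1)*(j + 1)^2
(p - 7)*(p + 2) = p^2 - 5*p - 14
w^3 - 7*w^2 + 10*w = w*(w - 5)*(w - 2)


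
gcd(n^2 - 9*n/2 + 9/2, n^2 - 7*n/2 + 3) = n - 3/2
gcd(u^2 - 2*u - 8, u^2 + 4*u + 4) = u + 2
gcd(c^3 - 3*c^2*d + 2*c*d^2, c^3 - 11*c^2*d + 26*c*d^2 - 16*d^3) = c^2 - 3*c*d + 2*d^2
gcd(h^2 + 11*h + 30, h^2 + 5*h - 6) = h + 6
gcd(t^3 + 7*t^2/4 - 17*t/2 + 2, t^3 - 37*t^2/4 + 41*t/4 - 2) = t - 1/4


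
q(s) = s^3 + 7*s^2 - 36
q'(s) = 3*s^2 + 14*s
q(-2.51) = -7.71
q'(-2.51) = -16.24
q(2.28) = 12.24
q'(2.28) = 47.52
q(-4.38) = 14.26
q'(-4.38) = -3.77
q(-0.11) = -35.92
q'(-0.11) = -1.50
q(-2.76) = -3.70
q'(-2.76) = -15.79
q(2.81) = 41.46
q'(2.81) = 63.03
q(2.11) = 4.56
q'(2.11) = 42.90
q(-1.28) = -26.63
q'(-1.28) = -13.00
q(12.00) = 2700.00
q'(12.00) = 600.00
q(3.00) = 54.00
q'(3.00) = 69.00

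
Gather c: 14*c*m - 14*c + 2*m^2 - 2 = c*(14*m - 14) + 2*m^2 - 2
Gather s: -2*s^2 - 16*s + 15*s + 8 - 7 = -2*s^2 - s + 1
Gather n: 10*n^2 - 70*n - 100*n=10*n^2 - 170*n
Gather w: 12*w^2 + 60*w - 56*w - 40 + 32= 12*w^2 + 4*w - 8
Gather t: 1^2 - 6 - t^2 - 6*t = -t^2 - 6*t - 5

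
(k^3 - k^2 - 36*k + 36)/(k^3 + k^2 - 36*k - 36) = (k - 1)/(k + 1)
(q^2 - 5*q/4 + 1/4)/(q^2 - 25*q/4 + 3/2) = (q - 1)/(q - 6)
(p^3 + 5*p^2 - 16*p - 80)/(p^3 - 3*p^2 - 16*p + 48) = (p + 5)/(p - 3)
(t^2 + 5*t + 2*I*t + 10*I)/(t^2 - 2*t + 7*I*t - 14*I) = (t^2 + t*(5 + 2*I) + 10*I)/(t^2 + t*(-2 + 7*I) - 14*I)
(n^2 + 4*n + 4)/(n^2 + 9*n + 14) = (n + 2)/(n + 7)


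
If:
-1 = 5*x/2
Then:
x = -2/5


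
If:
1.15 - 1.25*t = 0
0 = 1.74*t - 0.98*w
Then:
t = 0.92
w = 1.63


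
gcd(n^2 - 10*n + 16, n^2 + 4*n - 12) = n - 2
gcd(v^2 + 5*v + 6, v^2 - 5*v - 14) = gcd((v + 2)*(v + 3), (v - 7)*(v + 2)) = v + 2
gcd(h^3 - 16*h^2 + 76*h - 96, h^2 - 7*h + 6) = h - 6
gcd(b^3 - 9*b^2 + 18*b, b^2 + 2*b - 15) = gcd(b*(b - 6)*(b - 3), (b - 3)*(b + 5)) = b - 3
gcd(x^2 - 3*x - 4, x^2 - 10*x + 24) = x - 4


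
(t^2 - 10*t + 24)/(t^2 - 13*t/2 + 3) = 2*(t - 4)/(2*t - 1)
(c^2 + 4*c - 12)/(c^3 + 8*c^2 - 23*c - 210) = (c - 2)/(c^2 + 2*c - 35)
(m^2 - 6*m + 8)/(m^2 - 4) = (m - 4)/(m + 2)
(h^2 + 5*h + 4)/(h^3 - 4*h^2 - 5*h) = (h + 4)/(h*(h - 5))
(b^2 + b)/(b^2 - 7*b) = (b + 1)/(b - 7)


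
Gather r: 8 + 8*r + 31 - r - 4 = 7*r + 35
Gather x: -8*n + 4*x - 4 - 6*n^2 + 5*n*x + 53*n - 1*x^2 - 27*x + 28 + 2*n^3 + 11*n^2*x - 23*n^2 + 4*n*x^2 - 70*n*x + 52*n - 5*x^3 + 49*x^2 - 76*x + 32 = 2*n^3 - 29*n^2 + 97*n - 5*x^3 + x^2*(4*n + 48) + x*(11*n^2 - 65*n - 99) + 56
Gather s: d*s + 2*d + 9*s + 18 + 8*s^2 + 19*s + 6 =2*d + 8*s^2 + s*(d + 28) + 24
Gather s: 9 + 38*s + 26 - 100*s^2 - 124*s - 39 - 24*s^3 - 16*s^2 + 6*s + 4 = -24*s^3 - 116*s^2 - 80*s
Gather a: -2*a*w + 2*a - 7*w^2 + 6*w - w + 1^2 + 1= a*(2 - 2*w) - 7*w^2 + 5*w + 2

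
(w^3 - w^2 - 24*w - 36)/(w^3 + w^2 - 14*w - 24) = (w - 6)/(w - 4)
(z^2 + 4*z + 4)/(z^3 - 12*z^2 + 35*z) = (z^2 + 4*z + 4)/(z*(z^2 - 12*z + 35))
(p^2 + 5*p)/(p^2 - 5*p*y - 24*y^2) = p*(-p - 5)/(-p^2 + 5*p*y + 24*y^2)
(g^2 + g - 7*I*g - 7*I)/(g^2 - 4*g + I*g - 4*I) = (g^2 + g*(1 - 7*I) - 7*I)/(g^2 + g*(-4 + I) - 4*I)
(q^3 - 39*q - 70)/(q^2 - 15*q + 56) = (q^2 + 7*q + 10)/(q - 8)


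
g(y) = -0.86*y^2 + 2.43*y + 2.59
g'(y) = 2.43 - 1.72*y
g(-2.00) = -5.71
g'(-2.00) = 5.87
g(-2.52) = -8.99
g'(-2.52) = 6.76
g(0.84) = 4.02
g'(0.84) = 0.99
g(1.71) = 4.23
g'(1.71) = -0.51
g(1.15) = 4.25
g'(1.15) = 0.45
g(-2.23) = -7.11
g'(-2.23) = 6.27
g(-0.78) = 0.17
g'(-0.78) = 3.77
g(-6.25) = -46.19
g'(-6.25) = 13.18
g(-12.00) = -150.41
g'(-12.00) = 23.07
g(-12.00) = -150.41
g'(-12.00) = 23.07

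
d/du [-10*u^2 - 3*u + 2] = -20*u - 3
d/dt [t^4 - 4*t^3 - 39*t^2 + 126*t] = 4*t^3 - 12*t^2 - 78*t + 126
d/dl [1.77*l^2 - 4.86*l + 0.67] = 3.54*l - 4.86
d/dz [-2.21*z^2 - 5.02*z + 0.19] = -4.42*z - 5.02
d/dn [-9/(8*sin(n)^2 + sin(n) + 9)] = 9*(16*sin(n) + 1)*cos(n)/(8*sin(n)^2 + sin(n) + 9)^2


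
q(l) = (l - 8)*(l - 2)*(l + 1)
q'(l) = (l - 8)*(l - 2) + (l - 8)*(l + 1) + (l - 2)*(l + 1)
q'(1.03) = -9.36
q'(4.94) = -9.71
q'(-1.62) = 43.03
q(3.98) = -39.64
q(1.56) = 7.25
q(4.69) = -50.66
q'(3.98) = -18.12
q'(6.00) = 6.00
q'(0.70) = -5.13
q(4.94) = -53.44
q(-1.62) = -21.59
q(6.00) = -56.00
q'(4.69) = -12.43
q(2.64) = -12.49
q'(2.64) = -20.61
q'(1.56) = -14.78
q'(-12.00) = 654.00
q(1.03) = 13.72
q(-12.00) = -3080.00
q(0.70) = 16.13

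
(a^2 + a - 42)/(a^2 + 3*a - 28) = (a - 6)/(a - 4)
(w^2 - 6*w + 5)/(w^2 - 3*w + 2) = (w - 5)/(w - 2)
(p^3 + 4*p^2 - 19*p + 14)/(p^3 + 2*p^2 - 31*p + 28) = (p - 2)/(p - 4)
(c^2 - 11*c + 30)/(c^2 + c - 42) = (c - 5)/(c + 7)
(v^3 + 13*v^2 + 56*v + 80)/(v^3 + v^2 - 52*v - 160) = (v + 4)/(v - 8)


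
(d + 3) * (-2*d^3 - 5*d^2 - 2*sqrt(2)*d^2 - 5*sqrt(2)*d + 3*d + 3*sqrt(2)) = -2*d^4 - 11*d^3 - 2*sqrt(2)*d^3 - 11*sqrt(2)*d^2 - 12*d^2 - 12*sqrt(2)*d + 9*d + 9*sqrt(2)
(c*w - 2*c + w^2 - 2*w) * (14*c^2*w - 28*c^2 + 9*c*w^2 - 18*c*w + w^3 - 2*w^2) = 14*c^3*w^2 - 56*c^3*w + 56*c^3 + 23*c^2*w^3 - 92*c^2*w^2 + 92*c^2*w + 10*c*w^4 - 40*c*w^3 + 40*c*w^2 + w^5 - 4*w^4 + 4*w^3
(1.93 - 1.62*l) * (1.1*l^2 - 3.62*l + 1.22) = -1.782*l^3 + 7.9874*l^2 - 8.963*l + 2.3546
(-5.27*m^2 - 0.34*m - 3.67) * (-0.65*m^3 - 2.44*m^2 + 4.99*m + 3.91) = 3.4255*m^5 + 13.0798*m^4 - 23.0822*m^3 - 13.3475*m^2 - 19.6427*m - 14.3497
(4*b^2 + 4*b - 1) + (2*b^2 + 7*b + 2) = 6*b^2 + 11*b + 1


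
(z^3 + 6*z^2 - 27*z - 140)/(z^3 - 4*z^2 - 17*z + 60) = (z + 7)/(z - 3)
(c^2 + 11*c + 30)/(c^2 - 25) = (c + 6)/(c - 5)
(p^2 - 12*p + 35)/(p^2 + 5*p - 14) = (p^2 - 12*p + 35)/(p^2 + 5*p - 14)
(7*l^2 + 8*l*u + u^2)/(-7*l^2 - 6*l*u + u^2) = (7*l + u)/(-7*l + u)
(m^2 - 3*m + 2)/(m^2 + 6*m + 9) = (m^2 - 3*m + 2)/(m^2 + 6*m + 9)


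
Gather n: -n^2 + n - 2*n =-n^2 - n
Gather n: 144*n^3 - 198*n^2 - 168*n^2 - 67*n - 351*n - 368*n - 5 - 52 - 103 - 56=144*n^3 - 366*n^2 - 786*n - 216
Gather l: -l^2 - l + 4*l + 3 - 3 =-l^2 + 3*l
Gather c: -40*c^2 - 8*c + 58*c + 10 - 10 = -40*c^2 + 50*c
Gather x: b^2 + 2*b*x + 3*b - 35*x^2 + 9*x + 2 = b^2 + 3*b - 35*x^2 + x*(2*b + 9) + 2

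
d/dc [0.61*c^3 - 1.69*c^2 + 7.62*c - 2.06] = 1.83*c^2 - 3.38*c + 7.62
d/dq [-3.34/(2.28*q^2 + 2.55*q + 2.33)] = (15.2304*q + 8.517)/(2.28*q^2 + 2.55*q + 2.33)^2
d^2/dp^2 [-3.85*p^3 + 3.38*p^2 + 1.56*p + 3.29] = 6.76 - 23.1*p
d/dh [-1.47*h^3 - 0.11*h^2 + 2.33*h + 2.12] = -4.41*h^2 - 0.22*h + 2.33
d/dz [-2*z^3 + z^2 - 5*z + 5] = -6*z^2 + 2*z - 5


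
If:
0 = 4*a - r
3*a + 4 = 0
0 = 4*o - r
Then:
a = -4/3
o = -4/3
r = -16/3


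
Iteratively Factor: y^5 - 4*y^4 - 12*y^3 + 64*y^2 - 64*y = (y - 2)*(y^4 - 2*y^3 - 16*y^2 + 32*y) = (y - 2)^2*(y^3 - 16*y) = (y - 2)^2*(y + 4)*(y^2 - 4*y) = y*(y - 2)^2*(y + 4)*(y - 4)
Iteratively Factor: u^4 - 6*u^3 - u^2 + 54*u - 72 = (u - 2)*(u^3 - 4*u^2 - 9*u + 36) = (u - 2)*(u + 3)*(u^2 - 7*u + 12) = (u - 4)*(u - 2)*(u + 3)*(u - 3)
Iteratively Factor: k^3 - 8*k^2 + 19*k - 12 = (k - 4)*(k^2 - 4*k + 3) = (k - 4)*(k - 1)*(k - 3)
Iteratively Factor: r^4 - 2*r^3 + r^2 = (r)*(r^3 - 2*r^2 + r) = r^2*(r^2 - 2*r + 1) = r^2*(r - 1)*(r - 1)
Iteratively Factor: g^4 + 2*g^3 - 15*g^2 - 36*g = (g + 3)*(g^3 - g^2 - 12*g) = (g + 3)^2*(g^2 - 4*g) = (g - 4)*(g + 3)^2*(g)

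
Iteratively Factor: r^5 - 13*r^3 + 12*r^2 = (r)*(r^4 - 13*r^2 + 12*r) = r*(r + 4)*(r^3 - 4*r^2 + 3*r) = r*(r - 1)*(r + 4)*(r^2 - 3*r) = r^2*(r - 1)*(r + 4)*(r - 3)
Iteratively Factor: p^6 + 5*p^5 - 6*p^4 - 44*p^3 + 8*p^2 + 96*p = (p + 2)*(p^5 + 3*p^4 - 12*p^3 - 20*p^2 + 48*p) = (p + 2)*(p + 4)*(p^4 - p^3 - 8*p^2 + 12*p) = (p - 2)*(p + 2)*(p + 4)*(p^3 + p^2 - 6*p) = (p - 2)^2*(p + 2)*(p + 4)*(p^2 + 3*p) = p*(p - 2)^2*(p + 2)*(p + 4)*(p + 3)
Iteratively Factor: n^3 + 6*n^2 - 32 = (n + 4)*(n^2 + 2*n - 8) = (n - 2)*(n + 4)*(n + 4)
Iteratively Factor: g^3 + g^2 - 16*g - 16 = (g + 1)*(g^2 - 16) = (g + 1)*(g + 4)*(g - 4)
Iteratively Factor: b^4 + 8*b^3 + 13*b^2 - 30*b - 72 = (b - 2)*(b^3 + 10*b^2 + 33*b + 36) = (b - 2)*(b + 3)*(b^2 + 7*b + 12) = (b - 2)*(b + 3)*(b + 4)*(b + 3)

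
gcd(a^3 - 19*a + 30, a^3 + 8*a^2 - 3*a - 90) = a^2 + 2*a - 15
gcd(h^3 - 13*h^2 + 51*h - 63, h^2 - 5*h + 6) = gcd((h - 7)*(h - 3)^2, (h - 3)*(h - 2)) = h - 3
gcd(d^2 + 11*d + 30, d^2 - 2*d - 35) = d + 5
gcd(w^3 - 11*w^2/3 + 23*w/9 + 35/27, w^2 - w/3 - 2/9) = w + 1/3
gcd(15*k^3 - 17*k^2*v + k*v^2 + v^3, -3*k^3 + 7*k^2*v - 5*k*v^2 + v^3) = 3*k^2 - 4*k*v + v^2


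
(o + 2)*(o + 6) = o^2 + 8*o + 12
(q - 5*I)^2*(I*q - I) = I*q^3 + 10*q^2 - I*q^2 - 10*q - 25*I*q + 25*I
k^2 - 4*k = k*(k - 4)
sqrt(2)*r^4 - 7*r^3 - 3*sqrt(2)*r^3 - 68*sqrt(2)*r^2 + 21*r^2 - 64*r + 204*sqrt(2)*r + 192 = (r - 3)*(r - 8*sqrt(2))*(r + 4*sqrt(2))*(sqrt(2)*r + 1)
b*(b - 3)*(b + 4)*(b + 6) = b^4 + 7*b^3 - 6*b^2 - 72*b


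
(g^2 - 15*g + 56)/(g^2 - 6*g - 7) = (g - 8)/(g + 1)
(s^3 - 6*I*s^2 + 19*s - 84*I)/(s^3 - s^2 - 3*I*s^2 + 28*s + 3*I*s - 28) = (s - 3*I)/(s - 1)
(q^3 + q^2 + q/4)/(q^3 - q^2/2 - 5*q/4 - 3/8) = 2*q/(2*q - 3)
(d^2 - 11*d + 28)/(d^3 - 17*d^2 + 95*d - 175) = (d - 4)/(d^2 - 10*d + 25)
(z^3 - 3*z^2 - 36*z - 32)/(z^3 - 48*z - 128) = (z + 1)/(z + 4)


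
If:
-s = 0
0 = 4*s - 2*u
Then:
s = 0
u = 0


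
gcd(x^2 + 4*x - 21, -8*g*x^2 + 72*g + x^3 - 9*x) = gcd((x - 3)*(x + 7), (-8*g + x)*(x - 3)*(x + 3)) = x - 3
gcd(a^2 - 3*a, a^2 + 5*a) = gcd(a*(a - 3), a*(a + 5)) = a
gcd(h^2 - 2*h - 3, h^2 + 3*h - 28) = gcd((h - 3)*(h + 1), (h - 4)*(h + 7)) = 1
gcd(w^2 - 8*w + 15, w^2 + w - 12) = w - 3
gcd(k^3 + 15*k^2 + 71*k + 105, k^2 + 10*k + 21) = k^2 + 10*k + 21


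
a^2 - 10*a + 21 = (a - 7)*(a - 3)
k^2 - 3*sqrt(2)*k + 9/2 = (k - 3*sqrt(2)/2)^2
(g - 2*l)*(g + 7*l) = g^2 + 5*g*l - 14*l^2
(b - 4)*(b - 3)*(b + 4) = b^3 - 3*b^2 - 16*b + 48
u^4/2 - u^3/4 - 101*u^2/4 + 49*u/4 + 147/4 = (u/2 + 1/2)*(u - 7)*(u - 3/2)*(u + 7)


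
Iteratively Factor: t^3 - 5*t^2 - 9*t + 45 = (t - 3)*(t^2 - 2*t - 15) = (t - 5)*(t - 3)*(t + 3)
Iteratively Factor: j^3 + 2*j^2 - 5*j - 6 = (j - 2)*(j^2 + 4*j + 3) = (j - 2)*(j + 1)*(j + 3)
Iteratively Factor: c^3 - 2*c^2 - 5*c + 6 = (c - 3)*(c^2 + c - 2) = (c - 3)*(c - 1)*(c + 2)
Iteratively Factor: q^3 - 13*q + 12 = (q - 3)*(q^2 + 3*q - 4) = (q - 3)*(q + 4)*(q - 1)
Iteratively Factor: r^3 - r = (r)*(r^2 - 1) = r*(r - 1)*(r + 1)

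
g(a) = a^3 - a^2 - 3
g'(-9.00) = 261.00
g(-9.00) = -813.00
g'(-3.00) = 33.00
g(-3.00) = -39.00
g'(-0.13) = 0.31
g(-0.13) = -3.02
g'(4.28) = 46.40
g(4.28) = 57.08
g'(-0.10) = 0.23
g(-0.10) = -3.01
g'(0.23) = -0.30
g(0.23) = -3.04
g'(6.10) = 99.43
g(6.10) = 186.77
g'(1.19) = 1.87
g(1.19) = -2.73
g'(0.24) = -0.31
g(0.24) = -3.04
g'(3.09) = 22.46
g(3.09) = 16.96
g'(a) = 3*a^2 - 2*a = a*(3*a - 2)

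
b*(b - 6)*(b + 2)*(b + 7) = b^4 + 3*b^3 - 40*b^2 - 84*b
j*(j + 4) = j^2 + 4*j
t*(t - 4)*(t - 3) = t^3 - 7*t^2 + 12*t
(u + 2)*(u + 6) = u^2 + 8*u + 12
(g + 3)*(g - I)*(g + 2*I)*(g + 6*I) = g^4 + 3*g^3 + 7*I*g^3 - 4*g^2 + 21*I*g^2 - 12*g + 12*I*g + 36*I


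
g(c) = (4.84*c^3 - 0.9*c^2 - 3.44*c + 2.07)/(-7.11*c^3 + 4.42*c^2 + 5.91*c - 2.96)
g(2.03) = -0.99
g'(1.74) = 0.68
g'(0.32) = -6.44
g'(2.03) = 0.33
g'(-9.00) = 0.00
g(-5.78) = -0.64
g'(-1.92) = 0.08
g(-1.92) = -0.55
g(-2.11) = -0.57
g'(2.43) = 0.16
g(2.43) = -0.90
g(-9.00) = -0.65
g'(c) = (14.52*c^2 - 1.8*c - 3.44)/(-7.11*c^3 + 4.42*c^2 + 5.91*c - 2.96) + (21.33*c^2 - 8.84*c - 5.91)*(4.84*c^3 - 0.9*c^2 - 3.44*c + 2.07)/(-7.11*c^3 + 4.42*c^2 + 5.91*c - 2.96)^2 = (14.9938*c^4 + 8.29199999999999*c^3 + 11.0597*c^2 - 12.9708*c - 2.0513)/(50.5521*c^6 - 62.8524*c^5 - 64.5038*c^4 + 94.3356*c^3 + 8.7617*c^2 - 34.9872*c + 8.7616)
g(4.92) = -0.76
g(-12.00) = -0.66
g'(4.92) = 0.02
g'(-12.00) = 0.00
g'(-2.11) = 0.06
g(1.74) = -1.13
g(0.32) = -1.22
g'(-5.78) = 0.01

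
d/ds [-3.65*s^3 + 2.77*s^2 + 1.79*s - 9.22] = -10.95*s^2 + 5.54*s + 1.79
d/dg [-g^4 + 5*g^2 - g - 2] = -4*g^3 + 10*g - 1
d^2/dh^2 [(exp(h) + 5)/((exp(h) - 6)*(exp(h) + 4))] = (exp(4*h) + 22*exp(3*h) + 114*exp(2*h) + 452*exp(h) + 336)*exp(h)/(exp(6*h) - 6*exp(5*h) - 60*exp(4*h) + 280*exp(3*h) + 1440*exp(2*h) - 3456*exp(h) - 13824)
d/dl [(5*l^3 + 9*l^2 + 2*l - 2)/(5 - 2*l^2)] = (-10*l^4 + 79*l^2 + 82*l + 10)/(4*l^4 - 20*l^2 + 25)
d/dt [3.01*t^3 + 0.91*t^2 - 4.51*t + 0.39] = 9.03*t^2 + 1.82*t - 4.51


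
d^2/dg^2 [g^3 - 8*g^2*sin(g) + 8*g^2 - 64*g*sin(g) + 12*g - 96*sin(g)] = 8*g^2*sin(g) + 64*g*sin(g) - 32*g*cos(g) + 6*g + 80*sin(g) - 128*cos(g) + 16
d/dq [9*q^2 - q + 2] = 18*q - 1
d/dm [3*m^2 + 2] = 6*m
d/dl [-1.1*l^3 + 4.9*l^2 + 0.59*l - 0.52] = -3.3*l^2 + 9.8*l + 0.59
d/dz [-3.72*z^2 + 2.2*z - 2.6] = 2.2 - 7.44*z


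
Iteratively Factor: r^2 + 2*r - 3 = (r + 3)*(r - 1)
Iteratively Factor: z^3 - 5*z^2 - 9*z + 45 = (z - 5)*(z^2 - 9) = (z - 5)*(z - 3)*(z + 3)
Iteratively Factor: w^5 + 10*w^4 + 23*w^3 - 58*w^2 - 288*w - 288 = (w + 2)*(w^4 + 8*w^3 + 7*w^2 - 72*w - 144) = (w + 2)*(w + 4)*(w^3 + 4*w^2 - 9*w - 36) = (w + 2)*(w + 4)^2*(w^2 - 9) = (w + 2)*(w + 3)*(w + 4)^2*(w - 3)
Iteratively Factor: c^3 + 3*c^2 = (c + 3)*(c^2) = c*(c + 3)*(c)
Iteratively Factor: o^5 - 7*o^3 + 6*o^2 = (o + 3)*(o^4 - 3*o^3 + 2*o^2) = (o - 2)*(o + 3)*(o^3 - o^2) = o*(o - 2)*(o + 3)*(o^2 - o) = o*(o - 2)*(o - 1)*(o + 3)*(o)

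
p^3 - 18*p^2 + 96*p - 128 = (p - 8)^2*(p - 2)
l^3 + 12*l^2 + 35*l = l*(l + 5)*(l + 7)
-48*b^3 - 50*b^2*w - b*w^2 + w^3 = (-8*b + w)*(b + w)*(6*b + w)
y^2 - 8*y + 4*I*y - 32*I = (y - 8)*(y + 4*I)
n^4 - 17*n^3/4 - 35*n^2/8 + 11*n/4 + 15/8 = (n - 5)*(n - 3/4)*(n + 1/2)*(n + 1)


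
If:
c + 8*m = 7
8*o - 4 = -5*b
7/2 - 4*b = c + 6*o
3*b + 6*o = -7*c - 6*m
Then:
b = 182/37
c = -27/37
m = 143/148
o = -381/148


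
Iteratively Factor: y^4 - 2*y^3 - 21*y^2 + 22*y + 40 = (y - 2)*(y^3 - 21*y - 20) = (y - 5)*(y - 2)*(y^2 + 5*y + 4) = (y - 5)*(y - 2)*(y + 4)*(y + 1)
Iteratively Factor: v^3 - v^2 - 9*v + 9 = (v + 3)*(v^2 - 4*v + 3) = (v - 1)*(v + 3)*(v - 3)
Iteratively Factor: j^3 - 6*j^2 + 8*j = (j)*(j^2 - 6*j + 8) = j*(j - 4)*(j - 2)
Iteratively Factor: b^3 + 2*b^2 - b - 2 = (b - 1)*(b^2 + 3*b + 2) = (b - 1)*(b + 1)*(b + 2)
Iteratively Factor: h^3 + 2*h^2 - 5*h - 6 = (h - 2)*(h^2 + 4*h + 3) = (h - 2)*(h + 3)*(h + 1)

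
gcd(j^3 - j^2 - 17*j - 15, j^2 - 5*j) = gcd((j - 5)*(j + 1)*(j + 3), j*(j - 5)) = j - 5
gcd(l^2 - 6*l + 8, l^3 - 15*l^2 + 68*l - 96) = l - 4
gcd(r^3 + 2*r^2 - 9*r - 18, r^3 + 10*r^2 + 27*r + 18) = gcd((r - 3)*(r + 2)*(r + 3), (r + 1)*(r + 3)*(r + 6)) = r + 3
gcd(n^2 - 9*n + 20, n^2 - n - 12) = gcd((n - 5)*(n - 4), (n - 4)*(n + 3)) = n - 4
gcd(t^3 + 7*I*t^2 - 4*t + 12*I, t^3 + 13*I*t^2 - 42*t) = t + 6*I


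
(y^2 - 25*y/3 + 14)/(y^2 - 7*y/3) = (y - 6)/y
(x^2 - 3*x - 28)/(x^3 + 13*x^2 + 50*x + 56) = (x - 7)/(x^2 + 9*x + 14)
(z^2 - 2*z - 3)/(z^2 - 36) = (z^2 - 2*z - 3)/(z^2 - 36)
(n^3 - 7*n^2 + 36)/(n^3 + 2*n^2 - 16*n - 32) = (n^2 - 9*n + 18)/(n^2 - 16)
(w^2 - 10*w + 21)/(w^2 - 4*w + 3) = (w - 7)/(w - 1)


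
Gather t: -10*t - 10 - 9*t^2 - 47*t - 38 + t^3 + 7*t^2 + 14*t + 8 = t^3 - 2*t^2 - 43*t - 40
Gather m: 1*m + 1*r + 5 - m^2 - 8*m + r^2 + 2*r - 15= -m^2 - 7*m + r^2 + 3*r - 10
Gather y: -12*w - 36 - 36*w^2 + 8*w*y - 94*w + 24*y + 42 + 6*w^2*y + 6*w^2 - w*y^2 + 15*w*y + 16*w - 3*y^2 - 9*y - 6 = -30*w^2 - 90*w + y^2*(-w - 3) + y*(6*w^2 + 23*w + 15)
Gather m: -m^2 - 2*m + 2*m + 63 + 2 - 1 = 64 - m^2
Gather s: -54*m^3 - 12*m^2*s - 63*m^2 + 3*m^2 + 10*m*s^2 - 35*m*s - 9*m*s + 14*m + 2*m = -54*m^3 - 60*m^2 + 10*m*s^2 + 16*m + s*(-12*m^2 - 44*m)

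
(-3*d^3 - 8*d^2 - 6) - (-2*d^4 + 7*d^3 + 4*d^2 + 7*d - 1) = 2*d^4 - 10*d^3 - 12*d^2 - 7*d - 5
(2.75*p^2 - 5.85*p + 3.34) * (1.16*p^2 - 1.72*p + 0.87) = 3.19*p^4 - 11.516*p^3 + 16.3289*p^2 - 10.8343*p + 2.9058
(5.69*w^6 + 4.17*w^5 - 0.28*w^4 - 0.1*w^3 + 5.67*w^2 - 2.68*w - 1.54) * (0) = 0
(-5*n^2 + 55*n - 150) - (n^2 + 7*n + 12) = -6*n^2 + 48*n - 162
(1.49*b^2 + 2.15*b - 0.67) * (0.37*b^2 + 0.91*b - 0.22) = 0.5513*b^4 + 2.1514*b^3 + 1.3808*b^2 - 1.0827*b + 0.1474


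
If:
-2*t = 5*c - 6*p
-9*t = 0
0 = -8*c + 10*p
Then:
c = 0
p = 0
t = 0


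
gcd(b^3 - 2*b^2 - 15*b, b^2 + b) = b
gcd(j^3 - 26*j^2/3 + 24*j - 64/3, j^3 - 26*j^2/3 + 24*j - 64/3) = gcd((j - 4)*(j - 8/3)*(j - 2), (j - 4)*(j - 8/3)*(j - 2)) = j^3 - 26*j^2/3 + 24*j - 64/3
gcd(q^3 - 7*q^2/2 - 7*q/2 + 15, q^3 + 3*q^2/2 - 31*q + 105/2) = q^2 - 11*q/2 + 15/2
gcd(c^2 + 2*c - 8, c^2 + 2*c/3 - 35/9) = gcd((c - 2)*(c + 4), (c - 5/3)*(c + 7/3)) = 1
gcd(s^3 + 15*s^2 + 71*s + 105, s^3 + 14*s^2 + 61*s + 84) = s^2 + 10*s + 21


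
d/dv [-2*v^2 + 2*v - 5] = 2 - 4*v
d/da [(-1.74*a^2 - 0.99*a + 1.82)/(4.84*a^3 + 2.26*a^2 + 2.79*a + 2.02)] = (8.4216*a^4 + 9.5832*a^3 - 29.0436*a^2 - 15.256*a - 7.0776)/(23.4256*a^6 + 21.8768*a^5 + 32.1148*a^4 + 32.1644*a^3 + 16.9145*a^2 + 11.2716*a + 4.0804)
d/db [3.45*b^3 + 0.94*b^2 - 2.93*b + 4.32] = 10.35*b^2 + 1.88*b - 2.93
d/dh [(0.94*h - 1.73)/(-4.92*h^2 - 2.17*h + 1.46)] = (4.6248*h^2 - 17.0232*h - 2.3817)/(24.2064*h^4 + 21.3528*h^3 - 9.6575*h^2 - 6.3364*h + 2.1316)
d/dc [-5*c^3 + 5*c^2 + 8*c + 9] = -15*c^2 + 10*c + 8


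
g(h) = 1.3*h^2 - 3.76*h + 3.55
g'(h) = 2.6*h - 3.76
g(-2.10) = 17.18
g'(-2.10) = -9.22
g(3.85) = 8.34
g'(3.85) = 6.25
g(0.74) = 1.48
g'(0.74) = -1.84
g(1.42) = 0.83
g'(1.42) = -0.07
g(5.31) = 20.24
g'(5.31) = 10.05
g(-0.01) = 3.59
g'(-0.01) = -3.79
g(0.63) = 1.70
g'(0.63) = -2.12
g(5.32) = 20.34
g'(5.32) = 10.07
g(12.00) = 145.63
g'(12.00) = 27.44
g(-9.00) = 142.69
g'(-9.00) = -27.16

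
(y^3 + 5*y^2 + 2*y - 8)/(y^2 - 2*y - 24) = (y^2 + y - 2)/(y - 6)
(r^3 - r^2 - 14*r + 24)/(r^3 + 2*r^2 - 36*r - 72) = (r^3 - r^2 - 14*r + 24)/(r^3 + 2*r^2 - 36*r - 72)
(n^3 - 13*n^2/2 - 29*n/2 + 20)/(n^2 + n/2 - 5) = (n^2 - 9*n + 8)/(n - 2)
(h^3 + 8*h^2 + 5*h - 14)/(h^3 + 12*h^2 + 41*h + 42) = (h - 1)/(h + 3)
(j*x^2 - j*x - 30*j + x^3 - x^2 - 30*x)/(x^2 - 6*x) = j + 5*j/x + x + 5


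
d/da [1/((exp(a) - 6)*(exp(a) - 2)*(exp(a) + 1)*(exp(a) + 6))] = (-4*exp(3*a) + 3*exp(2*a) + 76*exp(a) - 36)*exp(a)/(exp(8*a) - 2*exp(7*a) - 75*exp(6*a) + 148*exp(5*a) + 1516*exp(4*a) - 2880*exp(3*a) - 4176*exp(2*a) + 5184*exp(a) + 5184)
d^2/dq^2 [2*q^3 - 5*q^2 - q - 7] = 12*q - 10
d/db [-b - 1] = -1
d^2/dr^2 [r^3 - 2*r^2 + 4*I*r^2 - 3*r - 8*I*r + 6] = 6*r - 4 + 8*I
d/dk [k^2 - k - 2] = 2*k - 1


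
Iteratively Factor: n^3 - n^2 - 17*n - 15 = (n - 5)*(n^2 + 4*n + 3) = (n - 5)*(n + 3)*(n + 1)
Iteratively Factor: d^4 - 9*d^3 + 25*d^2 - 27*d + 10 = (d - 2)*(d^3 - 7*d^2 + 11*d - 5) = (d - 5)*(d - 2)*(d^2 - 2*d + 1) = (d - 5)*(d - 2)*(d - 1)*(d - 1)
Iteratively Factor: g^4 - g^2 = (g)*(g^3 - g) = g^2*(g^2 - 1) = g^2*(g + 1)*(g - 1)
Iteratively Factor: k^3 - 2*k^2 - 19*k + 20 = (k - 5)*(k^2 + 3*k - 4) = (k - 5)*(k - 1)*(k + 4)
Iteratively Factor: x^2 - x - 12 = (x - 4)*(x + 3)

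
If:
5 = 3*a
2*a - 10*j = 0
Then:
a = 5/3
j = 1/3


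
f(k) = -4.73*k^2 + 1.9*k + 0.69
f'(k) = 1.9 - 9.46*k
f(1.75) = -10.47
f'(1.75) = -14.66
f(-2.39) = -30.87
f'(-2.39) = 24.51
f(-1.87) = -19.40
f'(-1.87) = 19.59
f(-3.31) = -57.42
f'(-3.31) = 33.21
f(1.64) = -8.92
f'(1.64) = -13.61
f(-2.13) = -24.82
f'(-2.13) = 22.05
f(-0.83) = -4.15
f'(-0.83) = 9.75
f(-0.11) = 0.42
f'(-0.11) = 2.94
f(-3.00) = -47.58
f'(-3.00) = 30.28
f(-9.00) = -399.54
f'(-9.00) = 87.04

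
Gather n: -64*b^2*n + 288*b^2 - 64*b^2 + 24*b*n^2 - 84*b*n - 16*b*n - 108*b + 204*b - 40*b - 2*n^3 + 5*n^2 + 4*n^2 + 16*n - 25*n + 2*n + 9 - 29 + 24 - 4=224*b^2 + 56*b - 2*n^3 + n^2*(24*b + 9) + n*(-64*b^2 - 100*b - 7)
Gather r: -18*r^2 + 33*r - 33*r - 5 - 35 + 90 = 50 - 18*r^2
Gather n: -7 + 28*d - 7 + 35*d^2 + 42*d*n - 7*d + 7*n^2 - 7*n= 35*d^2 + 21*d + 7*n^2 + n*(42*d - 7) - 14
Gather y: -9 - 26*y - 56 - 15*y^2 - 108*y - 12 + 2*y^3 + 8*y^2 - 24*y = 2*y^3 - 7*y^2 - 158*y - 77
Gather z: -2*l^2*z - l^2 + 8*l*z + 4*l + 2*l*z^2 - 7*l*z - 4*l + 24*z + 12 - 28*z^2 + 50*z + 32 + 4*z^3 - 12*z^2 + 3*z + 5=-l^2 + 4*z^3 + z^2*(2*l - 40) + z*(-2*l^2 + l + 77) + 49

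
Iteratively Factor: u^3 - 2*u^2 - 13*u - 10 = (u + 2)*(u^2 - 4*u - 5) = (u - 5)*(u + 2)*(u + 1)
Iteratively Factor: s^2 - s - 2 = (s - 2)*(s + 1)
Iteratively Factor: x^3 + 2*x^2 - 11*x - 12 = (x + 1)*(x^2 + x - 12) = (x + 1)*(x + 4)*(x - 3)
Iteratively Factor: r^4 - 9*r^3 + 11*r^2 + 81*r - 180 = (r - 3)*(r^3 - 6*r^2 - 7*r + 60) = (r - 3)*(r + 3)*(r^2 - 9*r + 20) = (r - 5)*(r - 3)*(r + 3)*(r - 4)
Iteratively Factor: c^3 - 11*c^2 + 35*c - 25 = (c - 5)*(c^2 - 6*c + 5) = (c - 5)^2*(c - 1)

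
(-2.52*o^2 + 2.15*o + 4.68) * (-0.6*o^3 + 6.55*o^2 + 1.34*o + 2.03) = 1.512*o^5 - 17.796*o^4 + 7.8977*o^3 + 28.4194*o^2 + 10.6357*o + 9.5004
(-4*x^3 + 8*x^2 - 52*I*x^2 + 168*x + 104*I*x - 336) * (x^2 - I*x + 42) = -4*x^5 + 8*x^4 - 48*I*x^4 - 52*x^3 + 96*I*x^3 + 104*x^2 - 2352*I*x^2 + 7056*x + 4704*I*x - 14112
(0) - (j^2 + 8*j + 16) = -j^2 - 8*j - 16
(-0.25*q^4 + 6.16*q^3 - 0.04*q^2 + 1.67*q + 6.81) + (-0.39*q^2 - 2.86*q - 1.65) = -0.25*q^4 + 6.16*q^3 - 0.43*q^2 - 1.19*q + 5.16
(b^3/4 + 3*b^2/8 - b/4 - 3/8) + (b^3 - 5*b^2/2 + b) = 5*b^3/4 - 17*b^2/8 + 3*b/4 - 3/8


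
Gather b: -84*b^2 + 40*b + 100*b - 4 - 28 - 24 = -84*b^2 + 140*b - 56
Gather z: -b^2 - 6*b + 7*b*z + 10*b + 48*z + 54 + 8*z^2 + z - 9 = -b^2 + 4*b + 8*z^2 + z*(7*b + 49) + 45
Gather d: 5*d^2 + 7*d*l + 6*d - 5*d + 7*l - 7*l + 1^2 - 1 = 5*d^2 + d*(7*l + 1)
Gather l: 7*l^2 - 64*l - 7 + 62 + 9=7*l^2 - 64*l + 64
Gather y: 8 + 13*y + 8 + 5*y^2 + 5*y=5*y^2 + 18*y + 16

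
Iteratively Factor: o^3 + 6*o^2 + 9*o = (o)*(o^2 + 6*o + 9) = o*(o + 3)*(o + 3)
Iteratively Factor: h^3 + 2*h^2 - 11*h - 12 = (h + 4)*(h^2 - 2*h - 3) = (h - 3)*(h + 4)*(h + 1)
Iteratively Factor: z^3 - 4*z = (z + 2)*(z^2 - 2*z) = z*(z + 2)*(z - 2)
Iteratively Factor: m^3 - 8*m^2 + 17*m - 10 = (m - 1)*(m^2 - 7*m + 10) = (m - 5)*(m - 1)*(m - 2)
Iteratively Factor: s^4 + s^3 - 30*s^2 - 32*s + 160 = (s + 4)*(s^3 - 3*s^2 - 18*s + 40) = (s - 5)*(s + 4)*(s^2 + 2*s - 8) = (s - 5)*(s - 2)*(s + 4)*(s + 4)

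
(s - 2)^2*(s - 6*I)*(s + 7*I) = s^4 - 4*s^3 + I*s^3 + 46*s^2 - 4*I*s^2 - 168*s + 4*I*s + 168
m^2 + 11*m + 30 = (m + 5)*(m + 6)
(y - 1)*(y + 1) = y^2 - 1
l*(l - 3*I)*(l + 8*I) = l^3 + 5*I*l^2 + 24*l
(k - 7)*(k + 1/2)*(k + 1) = k^3 - 11*k^2/2 - 10*k - 7/2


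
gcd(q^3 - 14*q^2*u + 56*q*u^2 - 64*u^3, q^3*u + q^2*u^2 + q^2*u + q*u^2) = 1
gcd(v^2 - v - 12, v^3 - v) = 1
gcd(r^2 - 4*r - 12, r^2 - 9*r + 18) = r - 6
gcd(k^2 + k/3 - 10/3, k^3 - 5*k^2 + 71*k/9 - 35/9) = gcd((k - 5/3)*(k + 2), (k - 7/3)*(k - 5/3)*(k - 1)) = k - 5/3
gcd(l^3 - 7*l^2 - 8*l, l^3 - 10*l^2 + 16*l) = l^2 - 8*l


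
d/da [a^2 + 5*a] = 2*a + 5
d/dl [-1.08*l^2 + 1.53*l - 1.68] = 1.53 - 2.16*l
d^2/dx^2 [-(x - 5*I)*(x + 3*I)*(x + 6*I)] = -6*x - 8*I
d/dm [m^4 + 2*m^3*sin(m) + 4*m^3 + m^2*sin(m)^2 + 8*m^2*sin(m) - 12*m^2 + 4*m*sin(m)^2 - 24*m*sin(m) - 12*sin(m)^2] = 2*m^3*cos(m) + 4*m^3 + 6*m^2*sin(m) + m^2*sin(2*m) + 8*m^2*cos(m) + 12*m^2 + 2*m*sin(m)^2 + 16*m*sin(m) + 4*m*sin(2*m) - 24*m*cos(m) - 24*m + 4*sin(m)^2 - 24*sin(m) - 12*sin(2*m)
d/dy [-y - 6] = -1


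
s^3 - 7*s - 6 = (s - 3)*(s + 1)*(s + 2)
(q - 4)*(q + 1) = q^2 - 3*q - 4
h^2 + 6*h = h*(h + 6)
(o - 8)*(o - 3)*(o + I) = o^3 - 11*o^2 + I*o^2 + 24*o - 11*I*o + 24*I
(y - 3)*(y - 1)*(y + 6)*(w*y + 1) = w*y^4 + 2*w*y^3 - 21*w*y^2 + 18*w*y + y^3 + 2*y^2 - 21*y + 18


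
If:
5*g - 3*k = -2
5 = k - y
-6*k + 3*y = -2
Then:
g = -3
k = -13/3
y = -28/3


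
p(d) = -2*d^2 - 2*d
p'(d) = -4*d - 2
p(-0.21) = 0.33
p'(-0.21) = -1.16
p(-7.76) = -104.92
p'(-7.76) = 29.04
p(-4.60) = -33.12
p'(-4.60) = 16.40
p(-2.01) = -4.06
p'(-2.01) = 6.04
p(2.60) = -18.72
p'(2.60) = -12.40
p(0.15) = -0.34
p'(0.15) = -2.60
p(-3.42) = -16.55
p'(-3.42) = 11.68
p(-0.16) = 0.27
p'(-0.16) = -1.36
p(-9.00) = -144.00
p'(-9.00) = 34.00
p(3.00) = -24.00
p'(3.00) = -14.00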